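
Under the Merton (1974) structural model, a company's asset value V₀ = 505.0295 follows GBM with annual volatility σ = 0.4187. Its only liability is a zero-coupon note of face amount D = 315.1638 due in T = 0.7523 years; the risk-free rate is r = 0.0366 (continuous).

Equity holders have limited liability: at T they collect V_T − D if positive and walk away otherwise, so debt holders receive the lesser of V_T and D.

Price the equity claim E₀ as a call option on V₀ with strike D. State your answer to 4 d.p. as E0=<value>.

d₁ = [ln(V₀/D) + (r + σ²/2)T] / (σ√T)
   = [ln(505.0295/315.1638) + (0.0366 + 0.5·0.4187²)·0.7523] / (0.4187·√0.7523)
   = [0.471524 + 0.093477] / 0.363160 = 1.555790
d₂ = d₁ − σ√T = 1.555790 − 0.363160 = 1.192629
N(d₁) = 0.940121,  N(d₂) = 0.883493,  e^(−rT) = 0.972841
E₀ = V₀·N(d₁) − D·e^(−rT)·N(d₂)
   = 505.0295·0.940121 − 315.1638·0.972841·0.883493 = 203.906058

E0=203.9061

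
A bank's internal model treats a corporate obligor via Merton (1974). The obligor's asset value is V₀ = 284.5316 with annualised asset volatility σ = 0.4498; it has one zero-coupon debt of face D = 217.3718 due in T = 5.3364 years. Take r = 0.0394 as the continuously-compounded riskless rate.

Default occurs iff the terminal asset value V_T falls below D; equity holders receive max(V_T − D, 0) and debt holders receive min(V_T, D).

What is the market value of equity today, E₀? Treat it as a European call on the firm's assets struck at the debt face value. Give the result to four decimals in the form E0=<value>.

d₁ = [ln(V₀/D) + (r + σ²/2)T] / (σ√T)
   = [ln(284.5316/217.3718) + (0.0394 + 0.5·0.4498²)·5.3364] / (0.4498·√5.3364)
   = [0.269235 + 0.750084] / 1.039067 = 0.980995
d₂ = d₁ − σ√T = 0.980995 − 1.039067 = -0.058072
N(d₁) = 0.836702,  N(d₂) = 0.476845,  e^(−rT) = 0.810378
E₀ = V₀·N(d₁) − D·e^(−rT)·N(d₂)
   = 284.5316·0.836702 − 217.3718·0.810378·0.476845 = 154.070315

E0=154.0703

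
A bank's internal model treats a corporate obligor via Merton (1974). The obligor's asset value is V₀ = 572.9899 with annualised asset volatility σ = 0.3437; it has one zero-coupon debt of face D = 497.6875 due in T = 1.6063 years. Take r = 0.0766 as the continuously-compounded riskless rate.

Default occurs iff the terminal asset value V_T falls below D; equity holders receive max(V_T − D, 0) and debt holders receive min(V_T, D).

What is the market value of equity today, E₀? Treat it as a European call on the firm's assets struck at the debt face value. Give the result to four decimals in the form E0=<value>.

d₁ = [ln(V₀/D) + (r + σ²/2)T] / (σ√T)
   = [ln(572.9899/497.6875) + (0.0766 + 0.5·0.3437²)·1.6063] / (0.3437·√1.6063)
   = [0.140896 + 0.217918] / 0.435605 = 0.823715
d₂ = d₁ − σ√T = 0.823715 − 0.435605 = 0.388109
N(d₁) = 0.794949,  N(d₂) = 0.651032,  e^(−rT) = 0.884226
E₀ = V₀·N(d₁) − D·e^(−rT)·N(d₂)
   = 572.9899·0.794949 − 497.6875·0.884226·0.651032 = 168.999085

E0=168.9991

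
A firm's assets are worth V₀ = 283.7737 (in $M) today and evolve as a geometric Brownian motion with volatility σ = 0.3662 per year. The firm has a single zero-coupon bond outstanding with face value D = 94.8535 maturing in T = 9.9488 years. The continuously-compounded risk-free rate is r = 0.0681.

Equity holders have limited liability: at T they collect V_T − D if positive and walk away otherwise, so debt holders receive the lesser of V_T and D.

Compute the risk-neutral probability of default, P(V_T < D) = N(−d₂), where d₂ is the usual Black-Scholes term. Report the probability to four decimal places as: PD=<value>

d₁ = [ln(V₀/D) + (r + σ²/2)T] / (σ√T)
   = [ln(283.7737/94.8535) + (0.0681 + 0.5·0.3662²)·9.9488] / (0.3662·√9.9488)
   = [1.095843 + 1.344592] / 1.155058 = 2.112826
d₂ = d₁ − σ√T = 2.112826 − 1.155058 = 0.957768
risk-neutral PD = N(−d₂) = N(-0.957768) = 0.169090

PD=0.1691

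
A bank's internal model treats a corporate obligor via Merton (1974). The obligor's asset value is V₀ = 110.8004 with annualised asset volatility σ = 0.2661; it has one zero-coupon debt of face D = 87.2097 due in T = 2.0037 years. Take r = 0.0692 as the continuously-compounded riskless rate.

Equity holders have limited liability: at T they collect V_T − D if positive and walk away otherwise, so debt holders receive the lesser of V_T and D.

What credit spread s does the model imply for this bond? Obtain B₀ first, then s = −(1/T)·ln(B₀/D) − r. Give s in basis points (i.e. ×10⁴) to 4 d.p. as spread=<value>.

spread=189.3186

d₁ = [ln(V₀/D) + (r + σ²/2)T] / (σ√T)
   = [ln(110.8004/87.2097) + (0.0692 + 0.5·0.2661²)·2.0037] / (0.2661·√2.0037)
   = [0.239415 + 0.209596] / 0.376670 = 1.192054
d₂ = d₁ − σ√T = 1.192054 − 0.376670 = 0.815384
N(d₁) = 0.883380,  N(d₂) = 0.792574,  e^(−rT) = 0.870527
E₀ = V₀·N(d₁) − D·e^(−rT)·N(d₂)
   = 110.8004·0.883380 − 87.2097·0.870527·0.792574 = 37.707901
B₀ = V₀ − E₀ = 110.8004 − 37.707901 = 73.092499
spread = −(1/T)·ln(B₀/D) − r = −(1/2.0037)·ln(73.092499/87.2097) − 0.0692 = 0.01893186
in basis points: 0.01893186 × 10⁴ = 189.3186 bp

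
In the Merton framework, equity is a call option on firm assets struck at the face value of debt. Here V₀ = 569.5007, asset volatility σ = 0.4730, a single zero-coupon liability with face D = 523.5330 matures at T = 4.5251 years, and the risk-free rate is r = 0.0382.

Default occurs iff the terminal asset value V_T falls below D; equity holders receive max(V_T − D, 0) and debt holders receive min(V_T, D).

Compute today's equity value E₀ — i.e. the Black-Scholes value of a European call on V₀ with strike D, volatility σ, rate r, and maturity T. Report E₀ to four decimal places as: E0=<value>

E0=264.7540

d₁ = [ln(V₀/D) + (r + σ²/2)T] / (σ√T)
   = [ln(569.5007/523.5330) + (0.0382 + 0.5·0.4730²)·4.5251] / (0.4730·√4.5251)
   = [0.084160 + 0.679057] / 1.006179 = 0.758530
d₂ = d₁ − σ√T = 0.758530 − 1.006179 = -0.247649
N(d₁) = 0.775933,  N(d₂) = 0.402203,  e^(−rT) = 0.841256
E₀ = V₀·N(d₁) − D·e^(−rT)·N(d₂)
   = 569.5007·0.775933 − 523.5330·0.841256·0.402203 = 264.754002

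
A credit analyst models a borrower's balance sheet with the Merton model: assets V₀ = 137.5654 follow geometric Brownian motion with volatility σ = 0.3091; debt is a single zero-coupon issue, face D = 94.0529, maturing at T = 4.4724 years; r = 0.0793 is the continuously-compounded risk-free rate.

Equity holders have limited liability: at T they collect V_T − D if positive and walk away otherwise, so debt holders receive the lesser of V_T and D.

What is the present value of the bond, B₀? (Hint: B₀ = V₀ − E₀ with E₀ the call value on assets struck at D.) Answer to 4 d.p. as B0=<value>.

B0=62.0382

d₁ = [ln(V₀/D) + (r + σ²/2)T] / (σ√T)
   = [ln(137.5654/94.0529) + (0.0793 + 0.5·0.3091²)·4.4724] / (0.3091·√4.4724)
   = [0.380242 + 0.568314] / 0.653686 = 1.451088
d₂ = d₁ − σ√T = 1.451088 − 0.653686 = 0.797402
N(d₁) = 0.926622,  N(d₂) = 0.787391,  e^(−rT) = 0.701411
E₀ = V₀·N(d₁) − D·e^(−rT)·N(d₂)
   = 137.5654·0.926622 − 94.0529·0.701411·0.787391 = 75.527186
B₀ = V₀ − E₀ = 137.5654 − 75.527186 = 62.038214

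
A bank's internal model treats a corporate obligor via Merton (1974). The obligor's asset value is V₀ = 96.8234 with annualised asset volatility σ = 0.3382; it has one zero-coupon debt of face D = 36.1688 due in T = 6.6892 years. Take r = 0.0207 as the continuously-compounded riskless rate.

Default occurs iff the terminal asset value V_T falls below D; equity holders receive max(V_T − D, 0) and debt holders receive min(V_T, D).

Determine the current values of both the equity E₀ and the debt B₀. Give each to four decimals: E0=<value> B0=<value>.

E0=67.4616 B0=29.3618

d₁ = [ln(V₀/D) + (r + σ²/2)T] / (σ√T)
   = [ln(96.8234/36.1688) + (0.0207 + 0.5·0.3382²)·6.6892] / (0.3382·√6.6892)
   = [0.984692 + 0.521019] / 0.874703 = 1.721397
d₂ = d₁ − σ√T = 1.721397 − 0.874703 = 0.846693
N(d₁) = 0.957411,  N(d₂) = 0.801417,  e^(−rT) = 0.870692
E₀ = V₀·N(d₁) − D·e^(−rT)·N(d₂)
   = 96.8234·0.957411 − 36.1688·0.870692·0.801417 = 67.461600
B₀ = V₀ − E₀ = 96.8234 − 67.461600 = 29.361800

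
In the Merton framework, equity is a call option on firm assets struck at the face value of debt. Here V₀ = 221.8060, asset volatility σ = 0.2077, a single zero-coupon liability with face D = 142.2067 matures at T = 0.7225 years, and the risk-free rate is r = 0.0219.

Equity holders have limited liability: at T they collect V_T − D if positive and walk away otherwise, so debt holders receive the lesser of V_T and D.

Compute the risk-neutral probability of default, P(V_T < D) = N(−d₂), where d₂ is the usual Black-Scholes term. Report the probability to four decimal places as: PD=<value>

d₁ = [ln(V₀/D) + (r + σ²/2)T] / (σ√T)
   = [ln(221.8060/142.2067) + (0.0219 + 0.5·0.2077²)·0.7225] / (0.2077·√0.7225)
   = [0.444521 + 0.031407] / 0.176545 = 2.695790
d₂ = d₁ − σ√T = 2.695790 − 0.176545 = 2.519245
risk-neutral PD = N(−d₂) = N(-2.519245) = 0.005880

PD=0.0059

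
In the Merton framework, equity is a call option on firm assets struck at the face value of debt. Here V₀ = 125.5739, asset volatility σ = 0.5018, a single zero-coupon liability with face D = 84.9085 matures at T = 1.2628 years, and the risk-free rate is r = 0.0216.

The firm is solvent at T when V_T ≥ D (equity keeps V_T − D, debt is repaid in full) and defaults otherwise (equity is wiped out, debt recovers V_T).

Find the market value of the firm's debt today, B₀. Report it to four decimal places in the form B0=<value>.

B0=75.1619

d₁ = [ln(V₀/D) + (r + σ²/2)T] / (σ√T)
   = [ln(125.5739/84.9085) + (0.0216 + 0.5·0.5018²)·1.2628] / (0.5018·√1.2628)
   = [0.391320 + 0.186265] / 0.563895 = 1.024279
d₂ = d₁ − σ√T = 1.024279 − 0.563895 = 0.460384
N(d₁) = 0.847148,  N(d₂) = 0.677380,  e^(−rT) = 0.973092
E₀ = V₀·N(d₁) − D·e^(−rT)·N(d₂)
   = 125.5739·0.847148 − 84.9085·0.973092·0.677380 = 50.412016
B₀ = V₀ − E₀ = 125.5739 − 50.412016 = 75.161884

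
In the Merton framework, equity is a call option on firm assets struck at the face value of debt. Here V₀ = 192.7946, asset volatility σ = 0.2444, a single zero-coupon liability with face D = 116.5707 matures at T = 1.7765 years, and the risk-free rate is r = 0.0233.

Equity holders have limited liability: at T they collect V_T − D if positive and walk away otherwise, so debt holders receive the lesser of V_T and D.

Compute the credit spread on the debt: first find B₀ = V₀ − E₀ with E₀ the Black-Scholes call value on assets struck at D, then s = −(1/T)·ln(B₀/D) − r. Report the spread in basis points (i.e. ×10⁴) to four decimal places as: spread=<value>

spread=46.8979

d₁ = [ln(V₀/D) + (r + σ²/2)T] / (σ√T)
   = [ln(192.7946/116.5707) + (0.0233 + 0.5·0.2444²)·1.7765] / (0.2444·√1.7765)
   = [0.503127 + 0.094449] / 0.325750 = 1.834465
d₂ = d₁ − σ√T = 1.834465 − 0.325750 = 1.508716
N(d₁) = 0.966708,  N(d₂) = 0.934314,  e^(−rT) = 0.959453
E₀ = V₀·N(d₁) − D·e^(−rT)·N(d₂)
   = 192.7946·0.966708 − 116.5707·0.959453·0.934314 = 81.878495
B₀ = V₀ − E₀ = 192.7946 − 81.878495 = 110.916105
spread = −(1/T)·ln(B₀/D) − r = −(1/1.7765)·ln(110.916105/116.5707) − 0.0233 = 0.00468979
in basis points: 0.00468979 × 10⁴ = 46.8979 bp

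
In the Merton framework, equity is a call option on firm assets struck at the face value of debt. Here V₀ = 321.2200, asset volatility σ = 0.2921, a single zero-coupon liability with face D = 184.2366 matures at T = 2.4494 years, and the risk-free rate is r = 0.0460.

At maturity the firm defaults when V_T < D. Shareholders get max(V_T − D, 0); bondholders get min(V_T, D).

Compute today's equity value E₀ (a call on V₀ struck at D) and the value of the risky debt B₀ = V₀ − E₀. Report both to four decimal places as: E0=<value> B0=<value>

E0=159.9068 B0=161.3132

d₁ = [ln(V₀/D) + (r + σ²/2)T] / (σ√T)
   = [ln(321.2200/184.2366) + (0.0460 + 0.5·0.2921²)·2.4494] / (0.2921·√2.4494)
   = [0.555905 + 0.217167] / 0.457153 = 1.691059
d₂ = d₁ − σ√T = 1.691059 − 0.457153 = 1.233906
N(d₁) = 0.954587,  N(d₂) = 0.891381,  e^(−rT) = 0.893443
E₀ = V₀·N(d₁) − D·e^(−rT)·N(d₂)
   = 321.2200·0.954587 − 184.2366·0.893443·0.891381 = 159.906769
B₀ = V₀ − E₀ = 321.2200 − 159.906769 = 161.313231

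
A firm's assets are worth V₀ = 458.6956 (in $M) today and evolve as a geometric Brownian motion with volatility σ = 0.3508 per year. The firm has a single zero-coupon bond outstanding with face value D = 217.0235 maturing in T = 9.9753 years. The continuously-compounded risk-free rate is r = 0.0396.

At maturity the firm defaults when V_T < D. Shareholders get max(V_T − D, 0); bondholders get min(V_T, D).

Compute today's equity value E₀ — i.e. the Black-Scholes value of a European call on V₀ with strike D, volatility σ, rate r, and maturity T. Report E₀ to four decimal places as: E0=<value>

E0=332.8827

d₁ = [ln(V₀/D) + (r + σ²/2)T] / (σ√T)
   = [ln(458.6956/217.0235) + (0.0396 + 0.5·0.3508²)·9.9753] / (0.3508·√9.9753)
   = [0.748381 + 1.008805] / 1.107956 = 1.585971
d₂ = d₁ − σ√T = 1.585971 − 1.107956 = 0.478015
N(d₁) = 0.943627,  N(d₂) = 0.683680,  e^(−rT) = 0.673665
E₀ = V₀·N(d₁) − D·e^(−rT)·N(d₂)
   = 458.6956·0.943627 − 217.0235·0.673665·0.683680 = 332.882714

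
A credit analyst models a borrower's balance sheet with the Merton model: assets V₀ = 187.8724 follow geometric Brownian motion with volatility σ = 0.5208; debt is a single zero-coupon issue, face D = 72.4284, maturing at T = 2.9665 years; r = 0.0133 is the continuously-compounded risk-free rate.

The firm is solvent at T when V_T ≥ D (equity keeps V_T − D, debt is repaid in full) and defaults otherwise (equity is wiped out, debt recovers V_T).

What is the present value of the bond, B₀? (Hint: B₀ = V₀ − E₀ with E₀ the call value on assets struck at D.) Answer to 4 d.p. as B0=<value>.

B0=63.1202

d₁ = [ln(V₀/D) + (r + σ²/2)T] / (σ√T)
   = [ln(187.8724/72.4284) + (0.0133 + 0.5·0.5208²)·2.9665] / (0.5208·√2.9665)
   = [0.953165 + 0.441760] / 0.897001 = 1.555098
d₂ = d₁ − σ√T = 1.555098 − 0.897001 = 0.658096
N(d₁) = 0.940039,  N(d₂) = 0.744762,  e^(−rT) = 0.961314
E₀ = V₀·N(d₁) − D·e^(−rT)·N(d₂)
   = 187.8724·0.940039 − 72.4284·0.961314·0.744762 = 124.752209
B₀ = V₀ − E₀ = 187.8724 − 124.752209 = 63.120191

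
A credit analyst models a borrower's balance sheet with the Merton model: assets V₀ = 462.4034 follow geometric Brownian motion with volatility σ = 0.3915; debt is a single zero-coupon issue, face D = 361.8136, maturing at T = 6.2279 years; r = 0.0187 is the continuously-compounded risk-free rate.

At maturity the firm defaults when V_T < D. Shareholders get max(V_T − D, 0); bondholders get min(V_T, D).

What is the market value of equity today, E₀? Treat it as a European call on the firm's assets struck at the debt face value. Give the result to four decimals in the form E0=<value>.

E0=226.2645

d₁ = [ln(V₀/D) + (r + σ²/2)T] / (σ√T)
   = [ln(462.4034/361.8136) + (0.0187 + 0.5·0.3915²)·6.2279] / (0.3915·√6.2279)
   = [0.245309 + 0.593744] / 0.977018 = 0.858789
d₂ = d₁ − σ√T = 0.858789 − 0.977018 = -0.118229
N(d₁) = 0.804772,  N(d₂) = 0.452943,  e^(−rT) = 0.890064
E₀ = V₀·N(d₁) − D·e^(−rT)·N(d₂)
   = 462.4034·0.804772 − 361.8136·0.890064·0.452943 = 226.264514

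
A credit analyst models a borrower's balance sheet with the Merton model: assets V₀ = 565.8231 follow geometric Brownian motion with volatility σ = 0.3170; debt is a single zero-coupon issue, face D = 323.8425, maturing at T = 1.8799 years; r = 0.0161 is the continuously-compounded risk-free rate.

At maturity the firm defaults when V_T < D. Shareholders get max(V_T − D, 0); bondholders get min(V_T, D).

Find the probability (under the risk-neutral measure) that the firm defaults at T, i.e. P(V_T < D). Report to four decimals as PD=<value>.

d₁ = [ln(V₀/D) + (r + σ²/2)T] / (σ√T)
   = [ln(565.8231/323.8425) + (0.0161 + 0.5·0.3170²)·1.8799] / (0.3170·√1.8799)
   = [0.558024 + 0.124721] / 0.434637 = 1.570840
d₂ = d₁ − σ√T = 1.570840 − 0.434637 = 1.136203
risk-neutral PD = N(−d₂) = N(-1.136203) = 0.127936

PD=0.1279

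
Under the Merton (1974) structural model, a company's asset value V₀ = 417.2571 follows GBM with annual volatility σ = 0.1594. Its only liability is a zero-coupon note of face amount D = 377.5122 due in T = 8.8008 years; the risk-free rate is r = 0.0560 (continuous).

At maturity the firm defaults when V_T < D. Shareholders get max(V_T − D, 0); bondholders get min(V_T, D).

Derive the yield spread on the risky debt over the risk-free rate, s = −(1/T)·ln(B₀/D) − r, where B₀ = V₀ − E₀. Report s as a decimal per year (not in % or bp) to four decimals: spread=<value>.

spread=0.0036

d₁ = [ln(V₀/D) + (r + σ²/2)T] / (σ√T)
   = [ln(417.2571/377.5122) + (0.0560 + 0.5·0.1594²)·8.8008] / (0.1594·√8.8008)
   = [0.100100 + 0.604652] / 0.472878 = 1.490344
d₂ = d₁ − σ√T = 1.490344 − 0.472878 = 1.017466
N(d₁) = 0.931933,  N(d₂) = 0.845534,  e^(−rT) = 0.610886
E₀ = V₀·N(d₁) − D·e^(−rT)·N(d₂)
   = 417.2571·0.931933 − 377.5122·0.610886·0.845534 = 193.861227
B₀ = V₀ − E₀ = 417.2571 − 193.861227 = 223.395873
spread = −(1/T)·ln(B₀/D) − r = −(1/8.8008)·ln(223.395873/377.5122) − 0.0560 = 0.00361475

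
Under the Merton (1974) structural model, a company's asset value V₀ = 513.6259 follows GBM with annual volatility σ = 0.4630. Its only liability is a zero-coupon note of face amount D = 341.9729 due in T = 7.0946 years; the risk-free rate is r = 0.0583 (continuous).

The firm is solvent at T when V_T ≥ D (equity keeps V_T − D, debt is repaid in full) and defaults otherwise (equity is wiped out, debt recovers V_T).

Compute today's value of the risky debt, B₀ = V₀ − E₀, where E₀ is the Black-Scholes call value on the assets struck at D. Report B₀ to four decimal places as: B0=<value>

d₁ = [ln(V₀/D) + (r + σ²/2)T] / (σ√T)
   = [ln(513.6259/341.9729) + (0.0583 + 0.5·0.4630²)·7.0946] / (0.4630·√7.0946)
   = [0.406764 + 1.174046] / 1.233232 = 1.281843
d₂ = d₁ − σ√T = 1.281843 − 1.233232 = 0.048610
N(d₁) = 0.900051,  N(d₂) = 0.519385,  e^(−rT) = 0.661255
E₀ = V₀·N(d₁) − D·e^(−rT)·N(d₂)
   = 513.6259·0.900051 − 341.9729·0.661255·0.519385 = 344.840273
B₀ = V₀ − E₀ = 513.6259 − 344.840273 = 168.785627

B0=168.7856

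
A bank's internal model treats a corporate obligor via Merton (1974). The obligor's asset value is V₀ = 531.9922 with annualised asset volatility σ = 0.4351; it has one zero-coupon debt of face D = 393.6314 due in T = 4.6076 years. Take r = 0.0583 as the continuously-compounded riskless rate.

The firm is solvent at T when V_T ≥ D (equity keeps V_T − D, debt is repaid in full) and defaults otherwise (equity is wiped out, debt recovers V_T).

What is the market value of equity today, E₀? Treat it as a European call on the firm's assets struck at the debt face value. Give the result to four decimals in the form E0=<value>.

d₁ = [ln(V₀/D) + (r + σ²/2)T] / (σ√T)
   = [ln(531.9922/393.6314) + (0.0583 + 0.5·0.4351²)·4.6076] / (0.4351·√4.6076)
   = [0.301214 + 0.704760] / 0.933956 = 1.077111
d₂ = d₁ − σ√T = 1.077111 − 0.933956 = 0.143154
N(d₁) = 0.859285,  N(d₂) = 0.556916,  e^(−rT) = 0.764431
E₀ = V₀·N(d₁) − D·e^(−rT)·N(d₂)
   = 531.9922·0.859285 − 393.6314·0.764431·0.556916 = 289.554366

E0=289.5544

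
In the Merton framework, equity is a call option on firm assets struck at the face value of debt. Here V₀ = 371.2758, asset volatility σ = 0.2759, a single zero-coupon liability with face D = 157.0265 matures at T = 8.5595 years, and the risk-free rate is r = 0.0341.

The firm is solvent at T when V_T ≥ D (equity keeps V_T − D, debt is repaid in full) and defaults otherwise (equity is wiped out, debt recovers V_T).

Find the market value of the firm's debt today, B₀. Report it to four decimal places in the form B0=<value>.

B0=111.7941

d₁ = [ln(V₀/D) + (r + σ²/2)T] / (σ√T)
   = [ln(371.2758/157.0265) + (0.0341 + 0.5·0.2759²)·8.5595] / (0.2759·√8.5595)
   = [0.860531 + 0.617657] / 0.807190 = 1.831275
d₂ = d₁ − σ√T = 1.831275 − 0.807190 = 1.024085
N(d₁) = 0.966470,  N(d₂) = 0.847102,  e^(−rT) = 0.746859
E₀ = V₀·N(d₁) − D·e^(−rT)·N(d₂)
   = 371.2758·0.966470 − 157.0265·0.746859·0.847102 = 259.481689
B₀ = V₀ − E₀ = 371.2758 − 259.481689 = 111.794111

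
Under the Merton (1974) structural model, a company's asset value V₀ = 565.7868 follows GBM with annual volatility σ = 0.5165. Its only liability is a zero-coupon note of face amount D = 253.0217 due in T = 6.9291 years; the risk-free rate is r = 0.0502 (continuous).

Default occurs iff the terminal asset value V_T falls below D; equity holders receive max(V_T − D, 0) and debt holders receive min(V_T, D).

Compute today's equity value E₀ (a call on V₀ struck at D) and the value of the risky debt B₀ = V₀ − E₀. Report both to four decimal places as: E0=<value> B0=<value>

E0=428.7053 B0=137.0815

d₁ = [ln(V₀/D) + (r + σ²/2)T] / (σ√T)
   = [ln(565.7868/253.0217) + (0.0502 + 0.5·0.5165²)·6.9291] / (0.5165·√6.9291)
   = [0.804742 + 1.272087] / 1.359592 = 1.527538
d₂ = d₁ − σ√T = 1.527538 − 1.359592 = 0.167945
N(d₁) = 0.936686,  N(d₂) = 0.566687,  e^(−rT) = 0.706211
E₀ = V₀·N(d₁) − D·e^(−rT)·N(d₂)
   = 565.7868·0.936686 − 253.0217·0.706211·0.566687 = 428.705311
B₀ = V₀ − E₀ = 565.7868 − 428.705311 = 137.081489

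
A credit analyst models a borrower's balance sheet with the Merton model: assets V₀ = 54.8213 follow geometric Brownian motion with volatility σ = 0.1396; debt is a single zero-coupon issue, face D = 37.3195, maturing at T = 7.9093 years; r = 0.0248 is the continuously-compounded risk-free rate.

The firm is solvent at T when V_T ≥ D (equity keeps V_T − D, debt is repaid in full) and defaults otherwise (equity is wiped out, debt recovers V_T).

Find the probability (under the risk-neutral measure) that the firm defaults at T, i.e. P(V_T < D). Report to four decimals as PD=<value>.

PD=0.0998

d₁ = [ln(V₀/D) + (r + σ²/2)T] / (σ√T)
   = [ln(54.8213/37.3195) + (0.0248 + 0.5·0.1396²)·7.9093] / (0.1396·√7.9093)
   = [0.384563 + 0.273219] / 0.392604 = 1.675436
d₂ = d₁ − σ√T = 1.675436 − 0.392604 = 1.282832
risk-neutral PD = N(−d₂) = N(-1.282832) = 0.099775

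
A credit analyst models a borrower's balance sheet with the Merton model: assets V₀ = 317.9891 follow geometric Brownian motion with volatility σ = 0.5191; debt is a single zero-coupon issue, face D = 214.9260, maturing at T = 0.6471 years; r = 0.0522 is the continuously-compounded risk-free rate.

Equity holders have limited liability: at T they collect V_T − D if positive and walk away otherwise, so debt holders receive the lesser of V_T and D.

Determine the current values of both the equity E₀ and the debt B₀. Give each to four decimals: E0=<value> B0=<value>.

E0=118.7070 B0=199.2821

d₁ = [ln(V₀/D) + (r + σ²/2)T] / (σ√T)
   = [ln(317.9891/214.9260) + (0.0522 + 0.5·0.5191²)·0.6471] / (0.5191·√0.6471)
   = [0.391723 + 0.120964] / 0.417577 = 1.227767
d₂ = d₁ − σ√T = 1.227767 − 0.417577 = 0.810189
N(d₁) = 0.890233,  N(d₂) = 0.791084,  e^(−rT) = 0.966786
E₀ = V₀·N(d₁) − D·e^(−rT)·N(d₂)
   = 317.9891·0.890233 − 214.9260·0.966786·0.791084 = 118.706981
B₀ = V₀ − E₀ = 317.9891 − 118.706981 = 199.282119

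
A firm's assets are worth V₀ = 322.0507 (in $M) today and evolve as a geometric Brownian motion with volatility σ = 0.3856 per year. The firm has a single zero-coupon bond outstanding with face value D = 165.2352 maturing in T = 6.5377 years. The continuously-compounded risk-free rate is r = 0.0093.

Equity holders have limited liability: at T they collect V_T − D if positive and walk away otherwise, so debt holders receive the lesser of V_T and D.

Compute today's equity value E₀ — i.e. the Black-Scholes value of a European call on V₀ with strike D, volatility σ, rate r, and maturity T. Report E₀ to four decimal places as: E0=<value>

d₁ = [ln(V₀/D) + (r + σ²/2)T] / (σ√T)
   = [ln(322.0507/165.2352) + (0.0093 + 0.5·0.3856²)·6.5377] / (0.3856·√6.5377)
   = [0.667339 + 0.546837] / 0.985938 = 1.231494
d₂ = d₁ − σ√T = 1.231494 − 0.985938 = 0.245556
N(d₁) = 0.890931,  N(d₂) = 0.596987,  e^(−rT) = 0.941011
E₀ = V₀·N(d₁) − D·e^(−rT)·N(d₂)
   = 322.0507·0.890931 − 165.2352·0.941011·0.596987 = 194.100527

E0=194.1005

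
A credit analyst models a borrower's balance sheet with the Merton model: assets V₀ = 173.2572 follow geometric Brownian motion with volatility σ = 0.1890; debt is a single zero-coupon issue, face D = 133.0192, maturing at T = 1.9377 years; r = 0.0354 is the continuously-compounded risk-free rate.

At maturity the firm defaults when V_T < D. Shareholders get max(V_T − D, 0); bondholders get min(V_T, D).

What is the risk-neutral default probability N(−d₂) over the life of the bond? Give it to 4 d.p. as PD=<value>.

PD=0.1285

d₁ = [ln(V₀/D) + (r + σ²/2)T] / (σ√T)
   = [ln(173.2572/133.0192) + (0.0354 + 0.5·0.1890²)·1.9377] / (0.1890·√1.9377)
   = [0.264284 + 0.103203] / 0.263090 = 1.396807
d₂ = d₁ − σ√T = 1.396807 − 0.263090 = 1.133717
risk-neutral PD = N(−d₂) = N(-1.133717) = 0.128457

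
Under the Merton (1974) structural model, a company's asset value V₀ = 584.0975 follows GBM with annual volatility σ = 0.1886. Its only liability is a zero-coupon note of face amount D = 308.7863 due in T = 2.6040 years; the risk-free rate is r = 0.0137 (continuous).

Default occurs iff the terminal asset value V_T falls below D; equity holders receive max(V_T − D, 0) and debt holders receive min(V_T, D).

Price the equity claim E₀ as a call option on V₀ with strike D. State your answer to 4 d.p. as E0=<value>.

d₁ = [ln(V₀/D) + (r + σ²/2)T] / (σ√T)
   = [ln(584.0975/308.7863) + (0.0137 + 0.5·0.1886²)·2.6040] / (0.1886·√2.6040)
   = [0.637418 + 0.081987] / 0.304342 = 2.363804
d₂ = d₁ − σ√T = 2.363804 − 0.304342 = 2.059462
N(d₁) = 0.990956,  N(d₂) = 0.980275,  e^(−rT) = 0.964954
E₀ = V₀·N(d₁) − D·e^(−rT)·N(d₂)
   = 584.0975·0.990956 − 308.7863·0.964954·0.980275 = 286.727577

E0=286.7276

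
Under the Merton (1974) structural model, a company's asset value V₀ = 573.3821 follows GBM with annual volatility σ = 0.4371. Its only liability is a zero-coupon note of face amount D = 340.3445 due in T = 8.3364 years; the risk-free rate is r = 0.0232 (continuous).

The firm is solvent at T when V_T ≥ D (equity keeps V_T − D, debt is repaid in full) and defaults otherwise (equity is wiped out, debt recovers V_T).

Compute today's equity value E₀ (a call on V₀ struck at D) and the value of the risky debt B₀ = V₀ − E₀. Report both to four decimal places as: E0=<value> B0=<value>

E0=374.0933 B0=199.2888

d₁ = [ln(V₀/D) + (r + σ²/2)T] / (σ√T)
   = [ln(573.3821/340.3445) + (0.0232 + 0.5·0.4371²)·8.3364] / (0.4371·√8.3364)
   = [0.521594 + 0.989766] / 1.262031 = 1.197561
d₂ = d₁ − σ√T = 1.197561 − 1.262031 = -0.064470
N(d₁) = 0.884456,  N(d₂) = 0.474298,  e^(−rT) = 0.824149
E₀ = V₀·N(d₁) − D·e^(−rT)·N(d₂)
   = 573.3821·0.884456 − 340.3445·0.824149·0.474298 = 374.093321
B₀ = V₀ − E₀ = 573.3821 − 374.093321 = 199.288779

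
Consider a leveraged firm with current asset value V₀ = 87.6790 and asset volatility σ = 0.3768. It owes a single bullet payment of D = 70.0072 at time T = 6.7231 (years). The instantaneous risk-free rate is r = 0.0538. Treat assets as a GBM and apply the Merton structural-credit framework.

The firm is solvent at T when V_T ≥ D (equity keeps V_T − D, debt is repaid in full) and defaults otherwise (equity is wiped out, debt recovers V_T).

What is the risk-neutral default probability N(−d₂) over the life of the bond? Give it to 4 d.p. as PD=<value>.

PD=0.4554

d₁ = [ln(V₀/D) + (r + σ²/2)T] / (σ√T)
   = [ln(87.6790/70.0072) + (0.0538 + 0.5·0.3768²)·6.7231] / (0.3768·√6.7231)
   = [0.225084 + 0.838970] / 0.977003 = 1.089101
d₂ = d₁ − σ√T = 1.089101 − 0.977003 = 0.112098
risk-neutral PD = N(−d₂) = N(-0.112098) = 0.455373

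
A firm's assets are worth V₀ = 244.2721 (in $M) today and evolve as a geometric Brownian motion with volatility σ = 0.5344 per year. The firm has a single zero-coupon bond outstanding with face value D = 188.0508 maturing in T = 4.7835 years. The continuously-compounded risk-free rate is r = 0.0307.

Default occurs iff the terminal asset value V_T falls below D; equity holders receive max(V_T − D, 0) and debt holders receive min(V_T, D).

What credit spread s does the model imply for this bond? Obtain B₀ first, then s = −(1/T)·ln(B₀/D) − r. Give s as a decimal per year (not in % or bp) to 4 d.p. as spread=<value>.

spread=0.0835

d₁ = [ln(V₀/D) + (r + σ²/2)T] / (σ√T)
   = [ln(244.2721/188.0508) + (0.0307 + 0.5·0.5344²)·4.7835] / (0.5344·√4.7835)
   = [0.261571 + 0.829897] / 1.168798 = 0.933838
d₂ = d₁ − σ√T = 0.933838 − 1.168798 = -0.234959
N(d₁) = 0.824806,  N(d₂) = 0.407120,  e^(−rT) = 0.863421
E₀ = V₀·N(d₁) − D·e^(−rT)·N(d₂)
   = 244.2721·0.824806 − 188.0508·0.863421·0.407120 = 135.374338
B₀ = V₀ − E₀ = 244.2721 − 135.374338 = 108.897762
spread = −(1/T)·ln(B₀/D) − r = −(1/4.7835)·ln(108.897762/188.0508) − 0.0307 = 0.08350564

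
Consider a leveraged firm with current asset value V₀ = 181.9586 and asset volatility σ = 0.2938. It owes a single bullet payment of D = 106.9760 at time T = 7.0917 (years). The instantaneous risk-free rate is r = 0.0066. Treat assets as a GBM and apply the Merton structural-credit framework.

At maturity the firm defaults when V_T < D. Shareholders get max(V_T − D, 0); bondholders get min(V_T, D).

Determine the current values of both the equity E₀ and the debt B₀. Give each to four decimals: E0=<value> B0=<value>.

E0=93.5240 B0=88.4346

d₁ = [ln(V₀/D) + (r + σ²/2)T] / (σ√T)
   = [ln(181.9586/106.9760) + (0.0066 + 0.5·0.2938²)·7.0917] / (0.2938·√7.0917)
   = [0.531175 + 0.352877] / 0.782397 = 1.129928
d₂ = d₁ − σ√T = 1.129928 − 0.782397 = 0.347532
N(d₁) = 0.870747,  N(d₂) = 0.635904,  e^(−rT) = 0.954273
E₀ = V₀·N(d₁) − D·e^(−rT)·N(d₂)
   = 181.9586·0.870747 − 106.9760·0.954273·0.635904 = 93.524024
B₀ = V₀ − E₀ = 181.9586 − 93.524024 = 88.434576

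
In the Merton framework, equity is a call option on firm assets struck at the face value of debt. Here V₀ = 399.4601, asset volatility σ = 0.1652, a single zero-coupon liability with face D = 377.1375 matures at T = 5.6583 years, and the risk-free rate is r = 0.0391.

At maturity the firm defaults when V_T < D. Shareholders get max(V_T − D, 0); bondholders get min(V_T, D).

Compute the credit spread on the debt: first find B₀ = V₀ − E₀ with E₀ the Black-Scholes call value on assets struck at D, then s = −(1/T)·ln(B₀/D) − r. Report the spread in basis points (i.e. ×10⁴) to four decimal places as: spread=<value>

d₁ = [ln(V₀/D) + (r + σ²/2)T] / (σ√T)
   = [ln(399.4601/377.1375) + (0.0391 + 0.5·0.1652²)·5.6583] / (0.1652·√5.6583)
   = [0.057504 + 0.298450] / 0.392964 = 0.905818
d₂ = d₁ − σ√T = 0.905818 − 0.392964 = 0.512854
N(d₁) = 0.817484,  N(d₂) = 0.695973,  e^(−rT) = 0.801525
E₀ = V₀·N(d₁) − D·e^(−rT)·N(d₂)
   = 399.4601·0.817484 − 377.1375·0.801525·0.695973 = 116.169939
B₀ = V₀ − E₀ = 399.4601 − 116.169939 = 283.290161
spread = −(1/T)·ln(B₀/D) − r = −(1/5.6583)·ln(283.290161/377.1375) − 0.0391 = 0.01146964
in basis points: 0.01146964 × 10⁴ = 114.6964 bp

spread=114.6964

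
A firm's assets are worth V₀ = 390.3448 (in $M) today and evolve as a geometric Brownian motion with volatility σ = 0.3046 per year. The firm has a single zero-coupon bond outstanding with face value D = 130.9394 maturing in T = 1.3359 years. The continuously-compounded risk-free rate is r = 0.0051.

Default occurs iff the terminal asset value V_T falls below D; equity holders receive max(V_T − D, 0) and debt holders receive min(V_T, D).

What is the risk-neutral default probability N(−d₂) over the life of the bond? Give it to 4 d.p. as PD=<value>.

PD=0.0016

d₁ = [ln(V₀/D) + (r + σ²/2)T] / (σ√T)
   = [ln(390.3448/130.9394) + (0.0051 + 0.5·0.3046²)·1.3359] / (0.3046·√1.3359)
   = [1.092296 + 0.068786] / 0.352060 = 3.297965
d₂ = d₁ − σ√T = 3.297965 − 0.352060 = 2.945905
risk-neutral PD = N(−d₂) = N(-2.945905) = 0.001610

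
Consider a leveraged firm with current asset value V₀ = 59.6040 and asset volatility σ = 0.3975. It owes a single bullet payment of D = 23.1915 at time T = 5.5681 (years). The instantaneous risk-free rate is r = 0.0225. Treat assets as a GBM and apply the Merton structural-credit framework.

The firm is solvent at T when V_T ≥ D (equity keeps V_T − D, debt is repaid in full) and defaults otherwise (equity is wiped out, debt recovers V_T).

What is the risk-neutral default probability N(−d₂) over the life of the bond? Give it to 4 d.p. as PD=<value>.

PD=0.2511

d₁ = [ln(V₀/D) + (r + σ²/2)T] / (σ√T)
   = [ln(59.6040/23.1915) + (0.0225 + 0.5·0.3975²)·5.5681] / (0.3975·√5.5681)
   = [0.943937 + 0.565180] / 0.937974 = 1.608911
d₂ = d₁ − σ√T = 1.608911 − 0.937974 = 0.670938
risk-neutral PD = N(−d₂) = N(-0.670938) = 0.251130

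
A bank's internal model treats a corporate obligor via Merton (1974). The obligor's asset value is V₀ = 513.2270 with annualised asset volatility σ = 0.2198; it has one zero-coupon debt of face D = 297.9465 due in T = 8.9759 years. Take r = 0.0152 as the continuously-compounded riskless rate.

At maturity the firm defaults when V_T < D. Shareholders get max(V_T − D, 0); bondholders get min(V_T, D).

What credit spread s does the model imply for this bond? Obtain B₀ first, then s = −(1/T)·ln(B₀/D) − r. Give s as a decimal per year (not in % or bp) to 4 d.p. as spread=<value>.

spread=0.0081

d₁ = [ln(V₀/D) + (r + σ²/2)T] / (σ√T)
   = [ln(513.2270/297.9465) + (0.0152 + 0.5·0.2198²)·8.9759] / (0.2198·√8.9759)
   = [0.543804 + 0.353256] / 0.658517 = 1.362244
d₂ = d₁ − σ√T = 1.362244 − 0.658517 = 0.703727
N(d₁) = 0.913440,  N(d₂) = 0.759199,  e^(−rT) = 0.872464
E₀ = V₀·N(d₁) − D·e^(−rT)·N(d₂)
   = 513.2270·0.913440 − 297.9465·0.872464·0.759199 = 271.449914
B₀ = V₀ − E₀ = 513.2270 − 271.449914 = 241.777086
spread = −(1/T)·ln(B₀/D) − r = −(1/8.9759)·ln(241.777086/297.9465) − 0.0152 = 0.00807318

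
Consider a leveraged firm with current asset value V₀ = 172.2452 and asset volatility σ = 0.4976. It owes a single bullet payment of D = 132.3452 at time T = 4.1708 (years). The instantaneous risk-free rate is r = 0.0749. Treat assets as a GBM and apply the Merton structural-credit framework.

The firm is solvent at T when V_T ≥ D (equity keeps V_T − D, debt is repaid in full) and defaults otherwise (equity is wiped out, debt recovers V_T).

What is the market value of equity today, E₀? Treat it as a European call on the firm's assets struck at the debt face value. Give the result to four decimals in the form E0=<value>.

E0=97.2390

d₁ = [ln(V₀/D) + (r + σ²/2)T] / (σ√T)
   = [ln(172.2452/132.3452) + (0.0749 + 0.5·0.4976²)·4.1708] / (0.4976·√4.1708)
   = [0.263505 + 0.828750] / 1.016225 = 1.074816
d₂ = d₁ − σ√T = 1.074816 − 1.016225 = 0.058591
N(d₁) = 0.858771,  N(d₂) = 0.523361,  e^(−rT) = 0.731694
E₀ = V₀·N(d₁) − D·e^(−rT)·N(d₂)
   = 172.2452·0.858771 − 132.3452·0.731694·0.523361 = 97.238986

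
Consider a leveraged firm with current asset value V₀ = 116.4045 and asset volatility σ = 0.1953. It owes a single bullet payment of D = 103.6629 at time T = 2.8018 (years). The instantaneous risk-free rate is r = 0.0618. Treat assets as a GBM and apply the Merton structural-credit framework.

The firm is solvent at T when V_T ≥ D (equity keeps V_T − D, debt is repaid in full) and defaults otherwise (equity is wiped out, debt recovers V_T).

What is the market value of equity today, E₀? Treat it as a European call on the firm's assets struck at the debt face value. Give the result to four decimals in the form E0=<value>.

E0=32.5990

d₁ = [ln(V₀/D) + (r + σ²/2)T] / (σ√T)
   = [ln(116.4045/103.6629) + (0.0618 + 0.5·0.1953²)·2.8018] / (0.1953·√2.8018)
   = [0.115927 + 0.226584] / 0.326904 = 1.047742
d₂ = d₁ − σ√T = 1.047742 − 0.326904 = 0.720837
N(d₁) = 0.852621,  N(d₂) = 0.764495,  e^(−rT) = 0.841010
E₀ = V₀·N(d₁) − D·e^(−rT)·N(d₂)
   = 116.4045·0.852621 − 103.6629·0.841010·0.764495 = 32.599047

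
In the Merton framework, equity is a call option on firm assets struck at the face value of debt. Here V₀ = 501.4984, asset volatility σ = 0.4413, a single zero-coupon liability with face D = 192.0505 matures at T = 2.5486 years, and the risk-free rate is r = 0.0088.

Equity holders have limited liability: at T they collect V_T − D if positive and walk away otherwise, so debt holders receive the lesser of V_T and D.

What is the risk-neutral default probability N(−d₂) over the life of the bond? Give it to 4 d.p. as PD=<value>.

PD=0.1487

d₁ = [ln(V₀/D) + (r + σ²/2)T] / (σ√T)
   = [ln(501.4984/192.0505) + (0.0088 + 0.5·0.4413²)·2.5486] / (0.4413·√2.5486)
   = [0.959842 + 0.270592] / 0.704506 = 1.746520
d₂ = d₁ − σ√T = 1.746520 − 0.704506 = 1.042014
risk-neutral PD = N(−d₂) = N(-1.042014) = 0.148703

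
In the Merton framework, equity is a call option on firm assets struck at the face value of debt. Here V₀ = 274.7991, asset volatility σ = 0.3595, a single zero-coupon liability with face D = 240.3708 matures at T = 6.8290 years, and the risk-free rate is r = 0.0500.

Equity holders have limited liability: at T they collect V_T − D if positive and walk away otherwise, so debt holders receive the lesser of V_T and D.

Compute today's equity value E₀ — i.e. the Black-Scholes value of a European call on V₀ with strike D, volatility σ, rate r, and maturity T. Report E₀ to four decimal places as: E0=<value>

E0=141.6754

d₁ = [ln(V₀/D) + (r + σ²/2)T] / (σ√T)
   = [ln(274.7991/240.3708) + (0.0500 + 0.5·0.3595²)·6.8290] / (0.3595·√6.8290)
   = [0.133858 + 0.782741] / 0.939458 = 0.975667
d₂ = d₁ − σ√T = 0.975667 − 0.939458 = 0.036209
N(d₁) = 0.835385,  N(d₂) = 0.514442,  e^(−rT) = 0.710739
E₀ = V₀·N(d₁) − D·e^(−rT)·N(d₂)
   = 274.7991·0.835385 − 240.3708·0.710739·0.514442 = 141.675365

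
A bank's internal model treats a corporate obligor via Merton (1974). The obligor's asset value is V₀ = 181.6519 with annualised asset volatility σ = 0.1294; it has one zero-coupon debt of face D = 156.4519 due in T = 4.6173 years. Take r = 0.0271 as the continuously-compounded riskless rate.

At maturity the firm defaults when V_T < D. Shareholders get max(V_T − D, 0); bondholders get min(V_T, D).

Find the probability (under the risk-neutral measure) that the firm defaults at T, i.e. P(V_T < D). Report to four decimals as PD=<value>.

d₁ = [ln(V₀/D) + (r + σ²/2)T] / (σ√T)
   = [ln(181.6519/156.4519) + (0.0271 + 0.5·0.1294²)·4.6173] / (0.1294·√4.6173)
   = [0.149344 + 0.163786] / 0.278053 = 1.126148
d₂ = d₁ − σ√T = 1.126148 − 0.278053 = 0.848094
risk-neutral PD = N(−d₂) = N(-0.848094) = 0.198193

PD=0.1982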